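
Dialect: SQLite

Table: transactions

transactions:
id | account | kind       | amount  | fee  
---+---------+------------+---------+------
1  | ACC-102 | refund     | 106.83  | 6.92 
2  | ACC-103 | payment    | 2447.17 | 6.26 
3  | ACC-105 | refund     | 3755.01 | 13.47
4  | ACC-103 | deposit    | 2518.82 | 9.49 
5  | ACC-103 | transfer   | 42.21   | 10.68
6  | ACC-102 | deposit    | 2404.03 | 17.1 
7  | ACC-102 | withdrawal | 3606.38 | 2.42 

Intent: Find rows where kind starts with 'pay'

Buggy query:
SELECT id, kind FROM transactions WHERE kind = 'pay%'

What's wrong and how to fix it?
Bug: '=' compares the literal string including the % character; pattern matching needs LIKE

Fix: Replace '=' with LIKE so 'pay%' is treated as a pattern

Corrected query:
SELECT id, kind FROM transactions WHERE kind LIKE 'pay%'

Result:
id | kind   
---+--------
2  | payment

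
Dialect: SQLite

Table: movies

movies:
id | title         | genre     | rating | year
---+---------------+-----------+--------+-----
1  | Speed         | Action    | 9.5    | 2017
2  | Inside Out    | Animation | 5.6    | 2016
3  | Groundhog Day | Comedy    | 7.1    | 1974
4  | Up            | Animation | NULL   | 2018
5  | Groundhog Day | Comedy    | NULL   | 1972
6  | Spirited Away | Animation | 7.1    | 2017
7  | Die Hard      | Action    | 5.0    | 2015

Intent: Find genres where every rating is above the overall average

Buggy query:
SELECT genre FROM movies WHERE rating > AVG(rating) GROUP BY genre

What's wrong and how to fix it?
Bug: WHERE evaluates per row before aggregation, so AVG() is unavailable

Fix: Use a subquery for AVG and a HAVING MIN(...) filter so the condition holds for every row in the group

Corrected query:
SELECT genre FROM movies GROUP BY genre HAVING MIN(rating) > (SELECT AVG(rating) FROM movies)

Result:
genre 
------
Comedy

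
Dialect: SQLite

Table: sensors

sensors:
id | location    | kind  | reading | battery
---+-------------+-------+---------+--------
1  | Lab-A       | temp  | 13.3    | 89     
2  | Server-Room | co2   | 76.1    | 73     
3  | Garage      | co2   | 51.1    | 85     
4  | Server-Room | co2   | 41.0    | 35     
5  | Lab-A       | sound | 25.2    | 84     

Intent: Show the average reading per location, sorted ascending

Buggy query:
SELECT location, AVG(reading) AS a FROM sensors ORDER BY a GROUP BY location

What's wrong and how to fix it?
Bug: GROUP BY must precede ORDER BY

Fix: Reorder: SELECT … FROM … GROUP BY … ORDER BY …

Corrected query:
SELECT location, AVG(reading) AS a FROM sensors GROUP BY location ORDER BY a

Result:
location    | a    
------------+------
Lab-A       | 19.25
Garage      | 51.1 
Server-Room | 58.55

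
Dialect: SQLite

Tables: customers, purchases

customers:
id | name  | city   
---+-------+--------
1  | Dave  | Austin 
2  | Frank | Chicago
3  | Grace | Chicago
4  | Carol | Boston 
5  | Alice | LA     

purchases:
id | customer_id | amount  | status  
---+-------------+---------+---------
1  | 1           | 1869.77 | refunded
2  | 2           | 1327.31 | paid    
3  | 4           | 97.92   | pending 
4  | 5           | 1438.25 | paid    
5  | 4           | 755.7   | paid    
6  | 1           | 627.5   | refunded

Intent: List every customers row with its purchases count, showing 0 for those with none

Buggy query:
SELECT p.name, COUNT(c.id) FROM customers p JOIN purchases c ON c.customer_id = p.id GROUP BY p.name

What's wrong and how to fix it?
Bug: An inner join excludes parents with zero children

Fix: Use LEFT JOIN so parents without children still appear (COUNT(c.id) gives 0)

Corrected query:
SELECT p.name, COUNT(c.id) FROM customers p LEFT JOIN purchases c ON c.customer_id = p.id GROUP BY p.name

Result:
name  | COUNT(c.id)
------+------------
Alice | 1          
Carol | 2          
Dave  | 2          
Frank | 1          
Grace | 0          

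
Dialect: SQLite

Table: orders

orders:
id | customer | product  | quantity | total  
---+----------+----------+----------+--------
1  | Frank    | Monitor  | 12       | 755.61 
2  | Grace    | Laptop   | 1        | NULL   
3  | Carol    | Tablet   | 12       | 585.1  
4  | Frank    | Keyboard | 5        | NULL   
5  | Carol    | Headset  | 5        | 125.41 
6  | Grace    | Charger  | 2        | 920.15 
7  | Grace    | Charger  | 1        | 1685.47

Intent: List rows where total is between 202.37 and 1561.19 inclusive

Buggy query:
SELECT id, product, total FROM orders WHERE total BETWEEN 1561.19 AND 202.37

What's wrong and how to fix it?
Bug: BETWEEN expects the lower bound first; with 1561.19 AND 202.37 the range is empty

Fix: Swap the bounds so the smaller value comes first

Corrected query:
SELECT id, product, total FROM orders WHERE total BETWEEN 202.37 AND 1561.19

Result:
id | product | total 
---+---------+-------
1  | Monitor | 755.61
3  | Tablet  | 585.1 
6  | Charger | 920.15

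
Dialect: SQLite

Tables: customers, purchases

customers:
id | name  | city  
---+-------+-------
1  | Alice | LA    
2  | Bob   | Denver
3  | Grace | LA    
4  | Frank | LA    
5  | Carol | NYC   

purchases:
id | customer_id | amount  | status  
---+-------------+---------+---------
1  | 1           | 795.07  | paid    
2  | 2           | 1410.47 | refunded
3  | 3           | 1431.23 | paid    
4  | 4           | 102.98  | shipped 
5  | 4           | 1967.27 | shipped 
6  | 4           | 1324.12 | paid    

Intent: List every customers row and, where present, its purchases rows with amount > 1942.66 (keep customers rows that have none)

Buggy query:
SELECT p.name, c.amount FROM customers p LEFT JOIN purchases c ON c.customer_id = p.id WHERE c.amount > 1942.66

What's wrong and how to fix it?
Bug: A WHERE condition on the right-hand table after LEFT JOIN drops unmatched parents

Fix: Put 'c.amount > 1942.66' in the JOIN's ON clause instead of WHERE

Corrected query:
SELECT p.name, c.amount FROM customers p LEFT JOIN purchases c ON c.customer_id = p.id AND c.amount > 1942.66

Result:
name  | amount 
------+--------
Alice | NULL   
Bob   | NULL   
Grace | NULL   
Frank | 1967.27
Carol | NULL   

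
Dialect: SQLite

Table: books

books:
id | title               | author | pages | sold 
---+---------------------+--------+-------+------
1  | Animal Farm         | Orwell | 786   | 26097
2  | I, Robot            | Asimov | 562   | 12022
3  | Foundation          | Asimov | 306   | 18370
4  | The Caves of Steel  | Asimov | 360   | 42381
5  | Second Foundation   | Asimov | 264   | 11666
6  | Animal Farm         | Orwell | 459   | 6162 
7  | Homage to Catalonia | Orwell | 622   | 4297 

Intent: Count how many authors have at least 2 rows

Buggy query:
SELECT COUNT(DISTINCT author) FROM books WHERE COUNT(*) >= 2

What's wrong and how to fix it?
Bug: WHERE filters individual rows, not groups, so a group-level COUNT is invalid there

Fix: Group first with HAVING COUNT(*) >= 2, then COUNT the resulting groups

Corrected query:
SELECT COUNT(*) FROM (SELECT author FROM books GROUP BY author HAVING COUNT(*) >= 2)

Result:
COUNT(*)
--------
2       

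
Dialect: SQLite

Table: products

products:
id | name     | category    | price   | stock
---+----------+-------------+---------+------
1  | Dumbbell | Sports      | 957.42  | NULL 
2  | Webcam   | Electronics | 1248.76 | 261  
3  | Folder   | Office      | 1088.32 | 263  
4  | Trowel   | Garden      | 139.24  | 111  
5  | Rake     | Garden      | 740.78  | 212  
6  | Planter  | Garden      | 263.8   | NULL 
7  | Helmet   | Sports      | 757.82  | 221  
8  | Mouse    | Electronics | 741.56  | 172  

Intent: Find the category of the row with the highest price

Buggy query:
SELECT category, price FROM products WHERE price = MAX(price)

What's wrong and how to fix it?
Bug: WHERE is evaluated per row; an aggregate over the whole table isn't defined there

Fix: Use a subquery: WHERE price = (SELECT MAX(price) FROM products)

Corrected query:
SELECT category, price FROM products WHERE price = (SELECT MAX(price) FROM products)

Result:
category    | price  
------------+--------
Electronics | 1248.76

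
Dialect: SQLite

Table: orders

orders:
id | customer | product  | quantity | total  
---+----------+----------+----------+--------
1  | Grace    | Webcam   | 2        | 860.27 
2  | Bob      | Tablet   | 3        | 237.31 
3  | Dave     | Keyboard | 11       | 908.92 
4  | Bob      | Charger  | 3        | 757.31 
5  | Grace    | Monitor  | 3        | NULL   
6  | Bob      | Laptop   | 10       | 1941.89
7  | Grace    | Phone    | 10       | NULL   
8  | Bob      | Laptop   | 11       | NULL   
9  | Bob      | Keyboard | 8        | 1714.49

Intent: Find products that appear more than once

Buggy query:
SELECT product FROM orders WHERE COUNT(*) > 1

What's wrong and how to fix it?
Bug: COUNT(*) is an aggregate and cannot be used in WHERE

Fix: GROUP BY product, then filter groups with HAVING COUNT(*) > 1

Corrected query:
SELECT product FROM orders GROUP BY product HAVING COUNT(*) > 1

Result:
product 
--------
Keyboard
Laptop  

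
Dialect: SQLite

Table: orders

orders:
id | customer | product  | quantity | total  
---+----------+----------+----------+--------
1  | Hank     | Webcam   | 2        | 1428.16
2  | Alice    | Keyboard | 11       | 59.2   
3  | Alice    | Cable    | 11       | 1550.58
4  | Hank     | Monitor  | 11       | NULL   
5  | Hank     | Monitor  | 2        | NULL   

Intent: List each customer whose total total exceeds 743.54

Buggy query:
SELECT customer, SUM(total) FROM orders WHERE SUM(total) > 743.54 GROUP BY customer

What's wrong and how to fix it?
Bug: SUM(total) is an aggregate, but WHERE filters rows before aggregation

Fix: Move the aggregate condition to a HAVING clause

Corrected query:
SELECT customer, SUM(total) FROM orders GROUP BY customer HAVING SUM(total) > 743.54

Result:
customer | SUM(total)
---------+-----------
Alice    | 1609.78   
Hank     | 1428.16   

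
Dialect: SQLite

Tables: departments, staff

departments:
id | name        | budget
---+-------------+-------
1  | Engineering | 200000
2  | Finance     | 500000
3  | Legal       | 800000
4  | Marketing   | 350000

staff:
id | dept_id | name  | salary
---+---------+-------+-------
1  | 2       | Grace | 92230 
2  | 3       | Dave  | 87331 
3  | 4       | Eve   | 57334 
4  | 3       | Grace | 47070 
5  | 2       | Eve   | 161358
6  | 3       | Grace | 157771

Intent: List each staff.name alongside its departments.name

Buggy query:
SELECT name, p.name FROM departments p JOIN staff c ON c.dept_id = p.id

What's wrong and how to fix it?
Bug: 'name' exists in both joined tables, so the database can't tell which one is meant

Fix: Qualify the column with its table alias (c.name)

Corrected query:
SELECT c.name, p.name FROM departments p JOIN staff c ON c.dept_id = p.id

Result:
name  | name     
------+----------
Grace | Finance  
Dave  | Legal    
Eve   | Marketing
Grace | Legal    
Eve   | Finance  
Grace | Legal    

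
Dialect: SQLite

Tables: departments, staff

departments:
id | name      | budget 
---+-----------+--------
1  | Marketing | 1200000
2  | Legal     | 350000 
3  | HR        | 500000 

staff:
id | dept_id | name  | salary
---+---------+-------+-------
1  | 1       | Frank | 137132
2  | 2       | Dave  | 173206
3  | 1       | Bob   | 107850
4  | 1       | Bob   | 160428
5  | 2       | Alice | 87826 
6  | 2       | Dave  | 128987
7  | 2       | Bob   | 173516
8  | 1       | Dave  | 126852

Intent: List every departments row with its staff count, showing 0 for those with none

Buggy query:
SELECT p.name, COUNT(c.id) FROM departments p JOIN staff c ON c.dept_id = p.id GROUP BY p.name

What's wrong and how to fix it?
Bug: INNER JOIN drops departments rows that have no matching staff rows

Fix: Switch to LEFT JOIN to retain unmatched parent rows

Corrected query:
SELECT p.name, COUNT(c.id) FROM departments p LEFT JOIN staff c ON c.dept_id = p.id GROUP BY p.name

Result:
name      | COUNT(c.id)
----------+------------
HR        | 0          
Legal     | 4          
Marketing | 4          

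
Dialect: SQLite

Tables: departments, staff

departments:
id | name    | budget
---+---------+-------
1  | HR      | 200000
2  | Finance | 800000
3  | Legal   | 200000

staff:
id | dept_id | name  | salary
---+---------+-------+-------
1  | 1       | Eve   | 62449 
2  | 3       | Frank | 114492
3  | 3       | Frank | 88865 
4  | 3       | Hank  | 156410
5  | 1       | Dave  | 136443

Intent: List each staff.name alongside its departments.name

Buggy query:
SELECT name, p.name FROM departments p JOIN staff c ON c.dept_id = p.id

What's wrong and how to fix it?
Bug: Both tables have a 'name' column; the unqualified reference is ambiguous

Fix: Qualify the column with its table alias (c.name)

Corrected query:
SELECT c.name, p.name FROM departments p JOIN staff c ON c.dept_id = p.id

Result:
name  | name 
------+------
Eve   | HR   
Frank | Legal
Frank | Legal
Hank  | Legal
Dave  | HR   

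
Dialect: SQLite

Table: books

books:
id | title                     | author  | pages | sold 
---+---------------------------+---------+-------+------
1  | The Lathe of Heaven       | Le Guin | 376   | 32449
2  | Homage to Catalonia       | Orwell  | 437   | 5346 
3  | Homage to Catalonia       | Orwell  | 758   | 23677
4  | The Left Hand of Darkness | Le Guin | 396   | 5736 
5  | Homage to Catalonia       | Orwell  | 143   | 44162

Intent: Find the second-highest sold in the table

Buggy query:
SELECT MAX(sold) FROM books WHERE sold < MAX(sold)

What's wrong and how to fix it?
Bug: MAX(sold) on the right of the comparison is an aggregate-in-WHERE error

Fix: Put the inner MAX in a scalar subquery

Corrected query:
SELECT MAX(sold) FROM books WHERE sold < (SELECT MAX(sold) FROM books)

Result:
MAX(sold)
---------
32449    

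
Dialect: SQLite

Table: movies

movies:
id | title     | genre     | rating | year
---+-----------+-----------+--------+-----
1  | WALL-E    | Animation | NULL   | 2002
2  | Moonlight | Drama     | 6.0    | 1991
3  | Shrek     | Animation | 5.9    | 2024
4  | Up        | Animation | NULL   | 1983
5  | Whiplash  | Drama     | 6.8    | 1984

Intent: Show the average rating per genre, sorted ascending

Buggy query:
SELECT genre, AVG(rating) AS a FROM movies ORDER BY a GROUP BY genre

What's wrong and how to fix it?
Bug: GROUP BY must precede ORDER BY

Fix: Move ORDER BY to the end, after GROUP BY

Corrected query:
SELECT genre, AVG(rating) AS a FROM movies GROUP BY genre ORDER BY a

Result:
genre     | a  
----------+----
Animation | 5.9
Drama     | 6.4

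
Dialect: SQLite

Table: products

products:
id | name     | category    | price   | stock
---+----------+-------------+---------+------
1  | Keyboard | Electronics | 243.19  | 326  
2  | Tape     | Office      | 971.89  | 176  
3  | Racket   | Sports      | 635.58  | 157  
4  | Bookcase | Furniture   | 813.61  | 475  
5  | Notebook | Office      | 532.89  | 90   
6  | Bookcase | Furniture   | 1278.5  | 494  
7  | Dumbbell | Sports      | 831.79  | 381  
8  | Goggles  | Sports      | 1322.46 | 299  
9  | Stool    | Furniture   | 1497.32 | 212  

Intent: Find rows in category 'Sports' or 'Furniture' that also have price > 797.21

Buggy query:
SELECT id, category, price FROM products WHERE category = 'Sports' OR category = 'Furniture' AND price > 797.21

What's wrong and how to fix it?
Bug: AND binds tighter than OR, so this parses as category = 'Sports' OR (category = 'Furniture' AND price > 797.21)

Fix: Group the OR with parentheses (or use IN), then AND the threshold

Corrected query:
SELECT id, category, price FROM products WHERE (category = 'Sports' OR category = 'Furniture') AND price > 797.21

Result:
id | category  | price  
---+-----------+--------
4  | Furniture | 813.61 
6  | Furniture | 1278.5 
7  | Sports    | 831.79 
8  | Sports    | 1322.46
9  | Furniture | 1497.32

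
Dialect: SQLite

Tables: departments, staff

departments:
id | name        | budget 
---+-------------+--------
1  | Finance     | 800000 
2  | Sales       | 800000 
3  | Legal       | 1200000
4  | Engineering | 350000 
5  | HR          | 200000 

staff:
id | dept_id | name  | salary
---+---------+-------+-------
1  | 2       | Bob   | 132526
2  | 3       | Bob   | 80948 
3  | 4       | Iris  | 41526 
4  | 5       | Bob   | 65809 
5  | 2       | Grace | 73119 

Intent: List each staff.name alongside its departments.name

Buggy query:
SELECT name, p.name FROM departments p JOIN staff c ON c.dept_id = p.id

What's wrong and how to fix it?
Bug: Both tables have a 'name' column; the unqualified reference is ambiguous

Fix: Prefix ambiguous columns with the table alias

Corrected query:
SELECT c.name, p.name FROM departments p JOIN staff c ON c.dept_id = p.id

Result:
name  | name       
------+------------
Bob   | Sales      
Bob   | Legal      
Iris  | Engineering
Bob   | HR         
Grace | Sales      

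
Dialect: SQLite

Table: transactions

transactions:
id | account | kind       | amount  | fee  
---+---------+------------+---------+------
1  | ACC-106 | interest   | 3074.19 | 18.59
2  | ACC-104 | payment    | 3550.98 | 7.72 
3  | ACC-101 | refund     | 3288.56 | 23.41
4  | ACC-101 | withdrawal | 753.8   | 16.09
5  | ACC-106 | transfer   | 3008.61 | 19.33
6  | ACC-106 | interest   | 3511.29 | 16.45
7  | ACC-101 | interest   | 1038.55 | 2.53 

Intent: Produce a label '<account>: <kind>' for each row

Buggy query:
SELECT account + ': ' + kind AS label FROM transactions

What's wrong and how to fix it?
Bug: SQLite uses || for string concatenation; + coerces text to numbers (yielding 0)

Fix: Use the || operator for string concatenation

Corrected query:
SELECT account || ': ' || kind AS label FROM transactions

Result:
label              
-------------------
ACC-106: interest  
ACC-104: payment   
ACC-101: refund    
ACC-101: withdrawal
ACC-106: transfer  
ACC-106: interest  
ACC-101: interest  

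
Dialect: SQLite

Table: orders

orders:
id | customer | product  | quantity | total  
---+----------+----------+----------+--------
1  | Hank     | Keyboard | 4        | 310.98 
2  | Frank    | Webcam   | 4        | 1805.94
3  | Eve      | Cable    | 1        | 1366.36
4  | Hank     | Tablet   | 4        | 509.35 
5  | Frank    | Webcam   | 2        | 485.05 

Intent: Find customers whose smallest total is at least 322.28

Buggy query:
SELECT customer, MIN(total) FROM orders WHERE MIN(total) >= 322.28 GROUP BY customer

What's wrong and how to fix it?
Bug: MIN() in WHERE is a misuse of aggregate

Fix: Replace WHERE with HAVING after the GROUP BY

Corrected query:
SELECT customer, MIN(total) FROM orders GROUP BY customer HAVING MIN(total) >= 322.28

Result:
customer | MIN(total)
---------+-----------
Eve      | 1366.36   
Frank    | 485.05    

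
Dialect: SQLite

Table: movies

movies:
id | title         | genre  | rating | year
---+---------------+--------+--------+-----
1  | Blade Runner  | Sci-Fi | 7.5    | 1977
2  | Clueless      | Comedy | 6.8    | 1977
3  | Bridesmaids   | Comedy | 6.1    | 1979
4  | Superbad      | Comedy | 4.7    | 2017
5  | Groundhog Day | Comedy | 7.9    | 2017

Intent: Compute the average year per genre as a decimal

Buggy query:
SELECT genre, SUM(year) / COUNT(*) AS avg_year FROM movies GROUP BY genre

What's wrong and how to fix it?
Bug: Both operands are integers, so '/' performs integer division and truncates

Fix: Cast one side to REAL so the division keeps the fractional part

Corrected query:
SELECT genre, SUM(year) * 1.0 / COUNT(*) AS avg_year FROM movies GROUP BY genre

Result:
genre  | avg_year
-------+---------
Comedy | 1997.5  
Sci-Fi | 1977    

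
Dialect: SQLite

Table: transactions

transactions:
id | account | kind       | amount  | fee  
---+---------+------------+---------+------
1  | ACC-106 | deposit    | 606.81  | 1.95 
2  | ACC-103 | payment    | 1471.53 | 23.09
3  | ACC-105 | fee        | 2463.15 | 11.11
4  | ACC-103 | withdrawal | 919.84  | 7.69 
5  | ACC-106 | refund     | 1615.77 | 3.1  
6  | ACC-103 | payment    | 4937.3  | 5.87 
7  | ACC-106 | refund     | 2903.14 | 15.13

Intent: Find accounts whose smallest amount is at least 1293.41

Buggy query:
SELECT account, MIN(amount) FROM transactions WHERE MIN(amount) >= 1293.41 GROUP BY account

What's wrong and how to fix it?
Bug: MIN() in WHERE is a misuse of aggregate

Fix: Replace WHERE with HAVING after the GROUP BY

Corrected query:
SELECT account, MIN(amount) FROM transactions GROUP BY account HAVING MIN(amount) >= 1293.41

Result:
account | MIN(amount)
--------+------------
ACC-105 | 2463.15    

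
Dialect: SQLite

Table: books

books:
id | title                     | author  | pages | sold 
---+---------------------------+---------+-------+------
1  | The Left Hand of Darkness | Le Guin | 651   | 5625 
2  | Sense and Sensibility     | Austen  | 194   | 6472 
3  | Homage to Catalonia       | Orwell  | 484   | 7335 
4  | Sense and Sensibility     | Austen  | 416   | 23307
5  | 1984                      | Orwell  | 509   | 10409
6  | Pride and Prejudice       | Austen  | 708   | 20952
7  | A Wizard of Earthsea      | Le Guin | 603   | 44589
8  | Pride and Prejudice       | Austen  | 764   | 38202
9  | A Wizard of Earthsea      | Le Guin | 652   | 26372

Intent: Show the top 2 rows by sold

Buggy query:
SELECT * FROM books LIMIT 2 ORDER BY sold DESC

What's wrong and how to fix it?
Bug: LIMIT must come after ORDER BY

Fix: Sort with ORDER BY, then apply LIMIT

Corrected query:
SELECT * FROM books ORDER BY sold DESC LIMIT 2

Result:
id | title                | author  | pages | sold 
---+----------------------+---------+-------+------
7  | A Wizard of Earthsea | Le Guin | 603   | 44589
8  | Pride and Prejudice  | Austen  | 764   | 38202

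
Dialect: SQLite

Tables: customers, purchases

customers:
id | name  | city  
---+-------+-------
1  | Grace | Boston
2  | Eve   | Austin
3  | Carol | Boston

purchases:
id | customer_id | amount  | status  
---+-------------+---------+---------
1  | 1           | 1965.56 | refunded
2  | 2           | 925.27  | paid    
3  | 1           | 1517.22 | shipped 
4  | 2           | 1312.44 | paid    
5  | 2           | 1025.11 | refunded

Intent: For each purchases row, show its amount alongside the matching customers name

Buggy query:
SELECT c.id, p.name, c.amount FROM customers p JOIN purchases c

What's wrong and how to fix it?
Bug: Missing join condition: each purchases row is matched to all customers rows instead of just its own

Fix: Add ON c.customer_id = p.id to the JOIN

Corrected query:
SELECT c.id, p.name, c.amount FROM customers p JOIN purchases c ON c.customer_id = p.id

Result:
id | name  | amount 
---+-------+--------
1  | Grace | 1965.56
2  | Eve   | 925.27 
3  | Grace | 1517.22
4  | Eve   | 1312.44
5  | Eve   | 1025.11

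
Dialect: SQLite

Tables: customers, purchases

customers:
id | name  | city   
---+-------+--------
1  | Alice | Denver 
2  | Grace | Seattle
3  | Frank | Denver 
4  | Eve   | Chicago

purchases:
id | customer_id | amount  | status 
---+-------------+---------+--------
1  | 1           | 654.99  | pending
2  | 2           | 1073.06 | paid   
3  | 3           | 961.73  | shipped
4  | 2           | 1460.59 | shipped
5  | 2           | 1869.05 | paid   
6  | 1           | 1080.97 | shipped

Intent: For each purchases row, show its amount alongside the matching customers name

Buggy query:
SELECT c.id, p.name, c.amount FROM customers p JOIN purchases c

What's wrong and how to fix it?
Bug: JOIN with no ON clause produces a cartesian product; every purchases row pairs with every customers row

Fix: Specify the join condition linking the foreign key to the parent id

Corrected query:
SELECT c.id, p.name, c.amount FROM customers p JOIN purchases c ON c.customer_id = p.id

Result:
id | name  | amount 
---+-------+--------
1  | Alice | 654.99 
2  | Grace | 1073.06
3  | Frank | 961.73 
4  | Grace | 1460.59
5  | Grace | 1869.05
6  | Alice | 1080.97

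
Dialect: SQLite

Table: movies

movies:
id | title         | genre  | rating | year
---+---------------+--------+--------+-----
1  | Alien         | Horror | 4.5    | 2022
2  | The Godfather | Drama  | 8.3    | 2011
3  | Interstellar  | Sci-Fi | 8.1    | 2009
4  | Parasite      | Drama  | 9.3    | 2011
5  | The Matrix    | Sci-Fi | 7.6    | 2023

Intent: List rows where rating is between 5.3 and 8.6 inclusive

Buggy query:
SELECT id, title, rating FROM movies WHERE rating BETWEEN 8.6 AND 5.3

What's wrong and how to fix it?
Bug: BETWEEN expects the lower bound first; with 8.6 AND 5.3 the range is empty

Fix: Write BETWEEN 5.3 AND 8.6

Corrected query:
SELECT id, title, rating FROM movies WHERE rating BETWEEN 5.3 AND 8.6

Result:
id | title         | rating
---+---------------+-------
2  | The Godfather | 8.3   
3  | Interstellar  | 8.1   
5  | The Matrix    | 7.6   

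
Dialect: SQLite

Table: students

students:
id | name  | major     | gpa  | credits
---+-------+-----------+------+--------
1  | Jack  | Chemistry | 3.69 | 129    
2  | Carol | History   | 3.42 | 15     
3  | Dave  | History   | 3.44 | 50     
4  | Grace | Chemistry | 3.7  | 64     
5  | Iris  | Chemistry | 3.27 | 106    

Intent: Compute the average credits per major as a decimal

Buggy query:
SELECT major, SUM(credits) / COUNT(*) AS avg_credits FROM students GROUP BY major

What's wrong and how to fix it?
Bug: Both operands are integers, so '/' performs integer division and truncates

Fix: Cast one side to REAL so the division keeps the fractional part

Corrected query:
SELECT major, SUM(credits) * 1.0 / COUNT(*) AS avg_credits FROM students GROUP BY major

Result:
major     | avg_credits
----------+------------
Chemistry | 99.666667  
History   | 32.5       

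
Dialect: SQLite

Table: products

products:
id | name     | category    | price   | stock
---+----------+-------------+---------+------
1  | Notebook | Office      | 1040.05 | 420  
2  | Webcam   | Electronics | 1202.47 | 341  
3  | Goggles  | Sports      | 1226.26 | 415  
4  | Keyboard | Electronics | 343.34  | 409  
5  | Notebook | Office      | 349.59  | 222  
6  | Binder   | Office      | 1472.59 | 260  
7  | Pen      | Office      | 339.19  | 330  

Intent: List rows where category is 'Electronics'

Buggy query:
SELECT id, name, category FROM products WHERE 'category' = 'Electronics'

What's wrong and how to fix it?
Bug: Single quotes denote string literals in SQL; the column name is being compared as a constant string

Fix: Remove the quotes around the column name (or use double quotes for an identifier)

Corrected query:
SELECT id, name, category FROM products WHERE category = 'Electronics'

Result:
id | name     | category   
---+----------+------------
2  | Webcam   | Electronics
4  | Keyboard | Electronics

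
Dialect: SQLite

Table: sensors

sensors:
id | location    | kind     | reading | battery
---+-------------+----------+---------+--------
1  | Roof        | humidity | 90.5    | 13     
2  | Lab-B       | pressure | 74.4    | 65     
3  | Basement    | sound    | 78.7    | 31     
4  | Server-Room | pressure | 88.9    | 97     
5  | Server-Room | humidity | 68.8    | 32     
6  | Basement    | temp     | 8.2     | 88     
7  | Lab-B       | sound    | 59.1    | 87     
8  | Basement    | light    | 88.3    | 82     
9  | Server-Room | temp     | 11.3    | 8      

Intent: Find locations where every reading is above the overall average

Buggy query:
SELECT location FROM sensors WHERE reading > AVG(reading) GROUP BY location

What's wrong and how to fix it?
Bug: AVG() is an aggregate; it can't sit directly in WHERE

Fix: Compute the overall average in a scalar subquery and compare each group's MIN against it in HAVING

Corrected query:
SELECT location FROM sensors GROUP BY location HAVING MIN(reading) > (SELECT AVG(reading) FROM sensors)

Result:
location
--------
Roof    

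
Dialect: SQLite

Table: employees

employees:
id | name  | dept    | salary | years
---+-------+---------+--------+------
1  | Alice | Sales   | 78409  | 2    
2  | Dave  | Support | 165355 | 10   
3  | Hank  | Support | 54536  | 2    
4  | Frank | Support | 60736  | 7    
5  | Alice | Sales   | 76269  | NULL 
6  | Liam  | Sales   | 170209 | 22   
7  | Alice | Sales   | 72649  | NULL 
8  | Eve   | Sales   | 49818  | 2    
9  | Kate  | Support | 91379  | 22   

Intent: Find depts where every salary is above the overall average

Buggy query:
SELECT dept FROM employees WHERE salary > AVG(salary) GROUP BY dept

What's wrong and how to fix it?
Bug: WHERE evaluates per row before aggregation, so AVG() is unavailable

Fix: Compute the overall average in a scalar subquery and compare each group's MIN against it in HAVING

Corrected query:
SELECT dept FROM employees GROUP BY dept HAVING MIN(salary) > (SELECT AVG(salary) FROM employees)

Result:
(no rows)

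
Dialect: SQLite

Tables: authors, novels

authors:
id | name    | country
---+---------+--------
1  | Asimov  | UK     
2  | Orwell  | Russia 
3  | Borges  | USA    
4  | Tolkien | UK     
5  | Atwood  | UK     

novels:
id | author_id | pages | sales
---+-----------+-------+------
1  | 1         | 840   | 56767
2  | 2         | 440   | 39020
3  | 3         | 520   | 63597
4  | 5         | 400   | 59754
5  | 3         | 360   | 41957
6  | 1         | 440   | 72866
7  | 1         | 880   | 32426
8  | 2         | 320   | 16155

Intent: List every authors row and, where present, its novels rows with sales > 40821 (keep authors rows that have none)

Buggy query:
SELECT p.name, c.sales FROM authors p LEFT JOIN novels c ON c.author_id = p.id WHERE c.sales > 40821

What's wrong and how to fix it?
Bug: A WHERE condition on the right-hand table after LEFT JOIN drops unmatched parents

Fix: Move the right-table condition into the ON clause so unmatched parents are kept

Corrected query:
SELECT p.name, c.sales FROM authors p LEFT JOIN novels c ON c.author_id = p.id AND c.sales > 40821

Result:
name    | sales
--------+------
Asimov  | 56767
Asimov  | 72866
Orwell  | NULL 
Borges  | 41957
Borges  | 63597
Tolkien | NULL 
Atwood  | 59754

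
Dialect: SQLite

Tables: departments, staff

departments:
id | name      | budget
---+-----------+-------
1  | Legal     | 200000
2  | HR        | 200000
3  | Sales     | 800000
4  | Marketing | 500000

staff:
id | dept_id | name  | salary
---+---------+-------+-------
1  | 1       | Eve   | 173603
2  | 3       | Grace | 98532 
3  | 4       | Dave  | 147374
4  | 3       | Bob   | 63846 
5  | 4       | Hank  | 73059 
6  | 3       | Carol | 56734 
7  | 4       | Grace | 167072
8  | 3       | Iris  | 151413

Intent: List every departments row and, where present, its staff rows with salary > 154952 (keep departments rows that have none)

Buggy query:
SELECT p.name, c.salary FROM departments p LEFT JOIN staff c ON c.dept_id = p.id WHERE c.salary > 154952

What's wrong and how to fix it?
Bug: A WHERE condition on the right-hand table after LEFT JOIN drops unmatched parents

Fix: Move the right-table condition into the ON clause so unmatched parents are kept

Corrected query:
SELECT p.name, c.salary FROM departments p LEFT JOIN staff c ON c.dept_id = p.id AND c.salary > 154952

Result:
name      | salary
----------+-------
Legal     | 173603
HR        | NULL  
Sales     | NULL  
Marketing | 167072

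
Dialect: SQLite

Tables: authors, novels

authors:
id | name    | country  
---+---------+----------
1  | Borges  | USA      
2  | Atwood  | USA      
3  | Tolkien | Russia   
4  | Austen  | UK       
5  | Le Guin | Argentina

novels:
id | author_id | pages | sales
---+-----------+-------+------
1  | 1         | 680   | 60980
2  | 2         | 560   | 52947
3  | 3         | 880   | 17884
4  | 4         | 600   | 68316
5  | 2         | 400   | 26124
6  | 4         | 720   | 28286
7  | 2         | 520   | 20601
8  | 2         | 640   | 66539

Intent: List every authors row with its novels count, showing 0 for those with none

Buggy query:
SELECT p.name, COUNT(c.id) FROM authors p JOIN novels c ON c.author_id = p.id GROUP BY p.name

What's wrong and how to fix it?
Bug: INNER JOIN drops authors rows that have no matching novels rows

Fix: Switch to LEFT JOIN to retain unmatched parent rows

Corrected query:
SELECT p.name, COUNT(c.id) FROM authors p LEFT JOIN novels c ON c.author_id = p.id GROUP BY p.name

Result:
name    | COUNT(c.id)
--------+------------
Atwood  | 4          
Austen  | 2          
Borges  | 1          
Le Guin | 0          
Tolkien | 1          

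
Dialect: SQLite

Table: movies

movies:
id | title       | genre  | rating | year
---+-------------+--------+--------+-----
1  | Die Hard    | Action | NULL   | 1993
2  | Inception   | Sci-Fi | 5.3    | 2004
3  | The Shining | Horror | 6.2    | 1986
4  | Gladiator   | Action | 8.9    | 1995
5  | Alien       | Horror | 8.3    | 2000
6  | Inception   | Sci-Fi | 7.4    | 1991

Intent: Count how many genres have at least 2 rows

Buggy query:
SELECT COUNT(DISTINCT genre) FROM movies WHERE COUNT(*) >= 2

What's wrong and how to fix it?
Bug: WHERE filters individual rows, not groups, so a group-level COUNT is invalid there

Fix: Group first with HAVING COUNT(*) >= 2, then COUNT the resulting groups

Corrected query:
SELECT COUNT(*) FROM (SELECT genre FROM movies GROUP BY genre HAVING COUNT(*) >= 2)

Result:
COUNT(*)
--------
3       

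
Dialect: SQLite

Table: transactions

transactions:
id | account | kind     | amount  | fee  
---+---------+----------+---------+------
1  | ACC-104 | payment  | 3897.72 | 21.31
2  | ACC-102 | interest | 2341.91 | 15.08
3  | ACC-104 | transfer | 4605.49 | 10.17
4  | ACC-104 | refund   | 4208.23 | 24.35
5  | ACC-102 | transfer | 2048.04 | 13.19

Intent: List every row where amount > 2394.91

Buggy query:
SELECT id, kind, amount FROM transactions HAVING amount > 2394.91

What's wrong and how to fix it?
Bug: HAVING filters the output of aggregation, but this query has no GROUP BY and no aggregate functions, so SQLite rejects it (HAVING clause on a non-aggregate query); the condition here is per row

Fix: Use WHERE for row-level filtering

Corrected query:
SELECT id, kind, amount FROM transactions WHERE amount > 2394.91

Result:
id | kind     | amount 
---+----------+--------
1  | payment  | 3897.72
3  | transfer | 4605.49
4  | refund   | 4208.23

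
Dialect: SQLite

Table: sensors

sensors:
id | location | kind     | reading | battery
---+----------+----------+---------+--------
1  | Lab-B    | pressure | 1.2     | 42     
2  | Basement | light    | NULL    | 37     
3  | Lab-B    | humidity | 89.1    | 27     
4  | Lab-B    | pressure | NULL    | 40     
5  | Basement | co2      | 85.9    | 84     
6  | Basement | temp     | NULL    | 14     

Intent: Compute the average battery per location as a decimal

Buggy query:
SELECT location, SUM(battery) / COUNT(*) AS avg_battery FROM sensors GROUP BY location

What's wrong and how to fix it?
Bug: Both operands are integers, so '/' performs integer division and truncates

Fix: Multiply by 1.0 (or CAST to REAL) to force floating-point division

Corrected query:
SELECT location, SUM(battery) * 1.0 / COUNT(*) AS avg_battery FROM sensors GROUP BY location

Result:
location | avg_battery
---------+------------
Basement | 45         
Lab-B    | 36.333333  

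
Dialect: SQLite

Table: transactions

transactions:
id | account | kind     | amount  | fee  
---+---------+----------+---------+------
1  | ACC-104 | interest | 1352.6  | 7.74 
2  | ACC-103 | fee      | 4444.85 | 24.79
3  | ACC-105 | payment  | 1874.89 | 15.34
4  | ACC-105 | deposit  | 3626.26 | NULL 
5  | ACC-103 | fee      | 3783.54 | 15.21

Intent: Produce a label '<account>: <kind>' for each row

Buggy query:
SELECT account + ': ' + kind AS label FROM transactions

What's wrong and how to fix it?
Bug: SQLite uses || for string concatenation; + coerces text to numbers (yielding 0)

Fix: Replace + with || to concatenate text

Corrected query:
SELECT account || ': ' || kind AS label FROM transactions

Result:
label            
-----------------
ACC-104: interest
ACC-103: fee     
ACC-105: payment 
ACC-105: deposit 
ACC-103: fee     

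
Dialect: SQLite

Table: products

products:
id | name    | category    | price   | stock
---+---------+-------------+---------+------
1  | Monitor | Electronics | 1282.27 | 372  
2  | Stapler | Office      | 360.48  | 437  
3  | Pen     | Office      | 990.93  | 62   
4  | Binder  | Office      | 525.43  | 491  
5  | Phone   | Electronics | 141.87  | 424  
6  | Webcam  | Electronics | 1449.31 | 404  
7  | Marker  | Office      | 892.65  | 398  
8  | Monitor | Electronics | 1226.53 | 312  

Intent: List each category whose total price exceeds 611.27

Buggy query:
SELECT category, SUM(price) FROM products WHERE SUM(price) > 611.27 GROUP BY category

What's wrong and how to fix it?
Bug: WHERE runs before GROUP BY, so aggregates aren't available there

Fix: Move the aggregate condition to a HAVING clause

Corrected query:
SELECT category, SUM(price) FROM products GROUP BY category HAVING SUM(price) > 611.27

Result:
category    | SUM(price)
------------+-----------
Electronics | 4099.98   
Office      | 2769.49   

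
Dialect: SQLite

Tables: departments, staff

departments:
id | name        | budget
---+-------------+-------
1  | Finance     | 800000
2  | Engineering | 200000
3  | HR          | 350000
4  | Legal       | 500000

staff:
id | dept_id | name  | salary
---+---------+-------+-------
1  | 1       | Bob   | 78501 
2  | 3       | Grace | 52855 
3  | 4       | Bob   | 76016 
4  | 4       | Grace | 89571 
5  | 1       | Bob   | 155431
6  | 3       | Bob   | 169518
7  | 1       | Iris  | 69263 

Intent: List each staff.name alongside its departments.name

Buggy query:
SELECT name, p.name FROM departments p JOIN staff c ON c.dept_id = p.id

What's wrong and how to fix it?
Bug: Both tables have a 'name' column; the unqualified reference is ambiguous

Fix: Prefix ambiguous columns with the table alias

Corrected query:
SELECT c.name, p.name FROM departments p JOIN staff c ON c.dept_id = p.id

Result:
name  | name   
------+--------
Bob   | Finance
Grace | HR     
Bob   | Legal  
Grace | Legal  
Bob   | Finance
Bob   | HR     
Iris  | Finance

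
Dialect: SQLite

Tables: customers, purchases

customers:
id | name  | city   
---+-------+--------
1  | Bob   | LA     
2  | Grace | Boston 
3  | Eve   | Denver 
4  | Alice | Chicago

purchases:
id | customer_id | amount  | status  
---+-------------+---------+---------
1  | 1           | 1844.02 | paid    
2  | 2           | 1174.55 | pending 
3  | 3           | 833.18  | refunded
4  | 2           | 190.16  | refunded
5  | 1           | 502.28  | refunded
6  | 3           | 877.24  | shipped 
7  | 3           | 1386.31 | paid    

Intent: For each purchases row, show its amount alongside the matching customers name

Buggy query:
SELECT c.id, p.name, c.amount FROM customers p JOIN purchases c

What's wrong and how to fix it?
Bug: Missing join condition: each purchases row is matched to all customers rows instead of just its own

Fix: Add ON c.customer_id = p.id to the JOIN

Corrected query:
SELECT c.id, p.name, c.amount FROM customers p JOIN purchases c ON c.customer_id = p.id

Result:
id | name  | amount 
---+-------+--------
1  | Bob   | 1844.02
2  | Grace | 1174.55
3  | Eve   | 833.18 
4  | Grace | 190.16 
5  | Bob   | 502.28 
6  | Eve   | 877.24 
7  | Eve   | 1386.31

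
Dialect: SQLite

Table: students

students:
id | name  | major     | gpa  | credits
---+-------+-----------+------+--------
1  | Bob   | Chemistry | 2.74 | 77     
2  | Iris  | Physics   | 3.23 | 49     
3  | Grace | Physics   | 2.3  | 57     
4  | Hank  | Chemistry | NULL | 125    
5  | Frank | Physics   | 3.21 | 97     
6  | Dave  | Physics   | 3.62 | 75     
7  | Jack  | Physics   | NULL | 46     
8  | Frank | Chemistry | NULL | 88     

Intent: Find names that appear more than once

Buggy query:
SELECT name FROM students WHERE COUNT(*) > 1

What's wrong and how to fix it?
Bug: COUNT(*) is an aggregate and cannot be used in WHERE

Fix: Group first, then use HAVING for the count condition

Corrected query:
SELECT name FROM students GROUP BY name HAVING COUNT(*) > 1

Result:
name 
-----
Frank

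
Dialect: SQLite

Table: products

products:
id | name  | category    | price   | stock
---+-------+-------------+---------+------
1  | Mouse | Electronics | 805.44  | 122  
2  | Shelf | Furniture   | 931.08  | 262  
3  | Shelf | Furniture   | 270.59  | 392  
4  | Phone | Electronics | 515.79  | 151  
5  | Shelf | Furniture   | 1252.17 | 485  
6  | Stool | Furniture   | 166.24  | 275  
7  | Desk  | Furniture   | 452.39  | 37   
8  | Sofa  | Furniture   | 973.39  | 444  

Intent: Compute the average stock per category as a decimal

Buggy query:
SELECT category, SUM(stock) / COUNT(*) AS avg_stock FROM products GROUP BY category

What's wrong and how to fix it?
Bug: Both operands are integers, so '/' performs integer division and truncates

Fix: Cast one side to REAL so the division keeps the fractional part

Corrected query:
SELECT category, SUM(stock) * 1.0 / COUNT(*) AS avg_stock FROM products GROUP BY category

Result:
category    | avg_stock 
------------+-----------
Electronics | 136.5     
Furniture   | 315.833333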